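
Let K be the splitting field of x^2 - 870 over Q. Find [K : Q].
[K : Q] = 2

f(x) = x^2 - 870 factors as (x - √870)(x + √870). The splitting field is K = Q(√870). Since 870 is squarefree and > 1, it is not a perfect square, so x^2 - 870 is irreducible over Q and [Q(√870) : Q] = 2. Hence [K : Q] = 2.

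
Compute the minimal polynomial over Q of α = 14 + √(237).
m_α(x) = x^2 - 28x - 41

From α - 14 = √(237), squaring gives (α - 14)^2 = 237, i.e. α^2 - 28α + 196 = 237, so α^2 - 28α - 41 = 0. The discriminant of x^2 - 28x - 41 is (-28)^2 - 4·(-41) = 784 + 164 = 948, and 4·(237) is not a perfect square in Q since 237 is squarefree and ≠ 1. Hence x^2 - 28x - 41 is irreducible over Q and is the minimal polynomial of α.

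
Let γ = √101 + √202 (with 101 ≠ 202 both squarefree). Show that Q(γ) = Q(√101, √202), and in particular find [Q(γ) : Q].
[Q(γ) : Q] = 4 (equivalently, Q(γ) = Q(√101, √202))

Obviously Q(γ) ⊆ Q(√101, √202), and [Q(√101, √202):Q] = 4 (since 101, 202 are distinct squarefree integers > 1 with 20402 not a perfect square). To show equality we compute the minimal polynomial of γ. From γ = √101 + √202: γ^2 = 101 + 2√(20402) + 202 = 303 + 2√(20402), so γ^2 - 303 = 2√(20402); squaring, (γ^2 - 303)^2 = 4·20402, i.e. γ^4 - 606γ^2 + 91809 - 81608 = 0, i.e. γ^4 - 606γ^2 + 10201 = 0. So γ is a root of x^4 - 606x^2 + 10201. This polynomial is irreducible over Q: it has no rational root (each ±√101 ± √202 is irrational), and any factorization into two quadratics over Q would force √(20402) ∈ Q (pairing opposite roots) or √101, √202 ∈ Q (other pairings), all impossible. Hence [Q(γ):Q] = 4 = [Q(√101, √202):Q], so Q(γ) = Q(√101, √202).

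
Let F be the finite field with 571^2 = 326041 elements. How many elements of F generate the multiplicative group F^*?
There are φ(326040) = 69120 primitive elements

F_q^* is cyclic of order q - 1 = 326040. A cyclic group of order m has exactly φ(m) generators. Here m = 326040 = 2^3 · 3 · 5 · 11 · 13 · 19, so the number of primitive elements is φ(326040) = 69120.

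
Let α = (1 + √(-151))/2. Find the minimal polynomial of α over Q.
m_α(x) = x^2 - x + 38

From 2α - 1 = √(-151), squaring gives (2α - 1)^2 = -151, i.e. 4α^2 - 4α + 1 = -151, so α^2 - α + (1 + 151)/4 = 0. Since -151 ≡ 1 (mod 4), (1 + 151)/4 = 38 ∈ Z. The polynomial x^2 - x + 38 has discriminant 1 - 4·(38) = -151, which is not a perfect square in Q (d = -151 is squarefree and ≠ 1), so x^2 - x + 38 is irreducible over Q. It is the minimal polynomial of α.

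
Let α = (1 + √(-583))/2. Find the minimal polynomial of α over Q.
m_α(x) = x^2 - x + 146

From 2α - 1 = √(-583), squaring gives (2α - 1)^2 = -583, i.e. 4α^2 - 4α + 1 = -583, so α^2 - α + (1 + 583)/4 = 0. Since -583 ≡ 1 (mod 4), (1 + 583)/4 = 146 ∈ Z. The polynomial x^2 - x + 146 has discriminant 1 - 4·(146) = -583, which is not a perfect square in Q (d = -583 is squarefree and ≠ 1), so x^2 - x + 146 is irreducible over Q. It is the minimal polynomial of α.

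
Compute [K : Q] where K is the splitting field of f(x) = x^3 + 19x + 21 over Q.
[K : Q] = 6

By the rational root test, any rational root of the monic integer polynomial f(x) = x^3 + 19x + 21 must be an integer dividing the constant term 21, i.e. one of ±{1, 3, 7, 21}. Evaluating: f(1) = 41, f(-1) = 1, f(3) = 105, f(-3) = -63, f(7) = 497, f(-7) = -455, f(21) = 9681, f(-21) = -9639; none is 0, so f has no rational root and is therefore irreducible over Q (a cubic with no linear factor over a field is irreducible). For an irreducible cubic, the Galois group is A_3 or S_3 according as the discriminant disc(f) = -4a^3 - 27b^2 = -4·(19)^3 - 27·(21)^2 = -39343 is or is not a square in Q. Here disc(f) = -39343 is not a perfect square in Q, so the Galois group of f over Q is not contained in A_3 and must be all of S_3. The splitting field has degree |S_3| = 6 over Q, so [K : Q] = 6.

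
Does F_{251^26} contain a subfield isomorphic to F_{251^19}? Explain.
No: F_{251^19} is not a subfield of F_{251^26}

F_{p^m} embeds in F_{p^n} iff m | n. Here 19 ∤ 26 (since 26 = 1·19 + 7 with remainder 7 ≠ 0), so F_{251^19} is not a subfield of F_{251^26}. Equivalently: if it were, the tower law would give 19 = [F_{251^19}:F_251] dividing [F_{251^26}:F_251] = 26, contradiction.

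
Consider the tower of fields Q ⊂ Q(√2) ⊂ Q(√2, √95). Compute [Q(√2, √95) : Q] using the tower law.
[Q(√2, √95) : Q] = 4

[Q(√2):Q] = 2 (min poly x^2 - 2, irreducible since 2 is squarefree > 1). For the top step, suppose √95 ∈ Q(√2), say √95 = c + d√2 with c, d ∈ Q. Squaring: 95 = c^2 + 2d^2 + 2cd√2. Since √2 ∉ Q this forces 2cd = 0. If d = 0 then √95 = c ∈ Q, contradicting 95 squarefree > 1. If c = 0 then 95 = 2d^2, so 2·95 = (2d)^2 is a perfect square in Q — but 2·95 = 190 is not a perfect square (since 2 and 95 are distinct squarefree integers). Contradiction. Hence √95 ∉ Q(√2), so x^2 - 95 stays irreducible over Q(√2) and [Q(√2, √95) : Q(√2)] = 2. By the tower law, [Q(√2, √95) : Q] = 2 · 2 = 4.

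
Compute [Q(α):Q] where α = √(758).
[Q(α):Q] = 2

[Q(α):Q] equals the degree of the minimal polynomial of α. Here α^2 = 758 and x^2 - 758 is irreducible (d = 758 is squarefree, ≠ 1, hence not a square), so deg(m_α) = 2. Thus [Q(α):Q] = 2.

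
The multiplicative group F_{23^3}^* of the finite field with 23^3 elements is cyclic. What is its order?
|F_{23^3}^*| = 12166

F_{23^3} has 23^3 = 12167 elements; its multiplicative group consists of all nonzero elements, so |F_{23^3}^*| = 12167 - 1 = 12166. (It is cyclic since any finite subgroup of the multiplicative group of a field is cyclic.)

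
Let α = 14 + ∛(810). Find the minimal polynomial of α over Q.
m_α(x) = x^3 - 42x^2 + 588x - 3554

Set β = α - 14 = ∛(810), so β^3 = 810. Then (α - 14)^3 - 810 = 0, i.e. α is a root of g(x) = (x - 14)^3 - 810 = x^3 - 42x^2 + 588x - 3554. Since g(x) = h(x - 14) where h(x) = x^3 - 810, and h is irreducible over Q (because 810 is not a perfect cube, so h has no rational root, and a monic cubic with no rational root is irreducible), g is also irreducible (irreducibility is preserved under the substitution x → x - 14). Hence m_α(x) = x^3 - 42x^2 + 588x - 3554.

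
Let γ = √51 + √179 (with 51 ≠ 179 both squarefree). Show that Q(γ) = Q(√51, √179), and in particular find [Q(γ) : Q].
[Q(γ) : Q] = 4 (equivalently, Q(γ) = Q(√51, √179))

Obviously Q(γ) ⊆ Q(√51, √179), and [Q(√51, √179):Q] = 4 (since 51, 179 are distinct squarefree integers > 1 with 9129 not a perfect square). To show equality we compute the minimal polynomial of γ. From γ = √51 + √179: γ^2 = 51 + 2√(9129) + 179 = 230 + 2√(9129), so γ^2 - 230 = 2√(9129); squaring, (γ^2 - 230)^2 = 4·9129, i.e. γ^4 - 460γ^2 + 52900 - 36516 = 0, i.e. γ^4 - 460γ^2 + 16384 = 0. So γ is a root of x^4 - 460x^2 + 16384. This polynomial is irreducible over Q: it has no rational root (each ±√51 ± √179 is irrational), and any factorization into two quadratics over Q would force √(9129) ∈ Q (pairing opposite roots) or √51, √179 ∈ Q (other pairings), all impossible. Hence [Q(γ):Q] = 4 = [Q(√51, √179):Q], so Q(γ) = Q(√51, √179).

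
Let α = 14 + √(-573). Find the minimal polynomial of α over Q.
m_α(x) = x^2 - 28x + 769

From α - 14 = √(-573), squaring gives (α - 14)^2 = -573, i.e. α^2 - 28α + 196 = -573, so α^2 - 28α + 769 = 0. The discriminant of x^2 - 28x + 769 is (-28)^2 - 4·(769) = 784 - 3076 = -2292, and 4·(-573) is not a perfect square in Q since -573 is squarefree and ≠ 1. Hence x^2 - 28x + 769 is irreducible over Q and is the minimal polynomial of α.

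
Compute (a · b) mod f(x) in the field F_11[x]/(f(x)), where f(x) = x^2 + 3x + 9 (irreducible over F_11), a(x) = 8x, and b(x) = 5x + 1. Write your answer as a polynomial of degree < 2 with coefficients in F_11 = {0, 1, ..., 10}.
a · b ≡ 9x + 3 (mod f(x))

Multiply in F_11[x]: a(x)·b(x) = (8x)·(5x + 1) = 7x^2 + 8x. This has degree ≥ 2, so divide by f(x) over F_11: 7x^2 + 8x = (7)·(x^2 + 3x + 9) + (9x + 3). Hence a·b ≡ 9x + 3 (mod f). (F_11[x]/(f) is a field with 11^2 = 121 elements since f is irreducible of degree 2.)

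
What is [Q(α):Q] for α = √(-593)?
[Q(α):Q] = 2

[Q(α):Q] equals the degree of the minimal polynomial of α. Here α^2 = -593 and x^2 + 593 is irreducible (d = -593 is squarefree, ≠ 1, hence not a square), so deg(m_α) = 2. Thus [Q(α):Q] = 2.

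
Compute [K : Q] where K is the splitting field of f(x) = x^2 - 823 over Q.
[K : Q] = 2

f(x) = x^2 - 823 factors as (x - √823)(x + √823). The splitting field is K = Q(√823). Since 823 is squarefree and > 1, it is not a perfect square, so x^2 - 823 is irreducible over Q and [Q(√823) : Q] = 2. Hence [K : Q] = 2.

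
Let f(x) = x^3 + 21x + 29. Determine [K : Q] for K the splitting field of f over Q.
[K : Q] = 6

By the rational root test, any rational root of the monic integer polynomial f(x) = x^3 + 21x + 29 must be an integer dividing the constant term 29, i.e. one of ±{1, 29}. Evaluating: f(1) = 51, f(-1) = 7, f(29) = 25027, f(-29) = -24969; none is 0, so f has no rational root and is therefore irreducible over Q (a cubic with no linear factor over a field is irreducible). For an irreducible cubic, the Galois group is A_3 or S_3 according as the discriminant disc(f) = -4a^3 - 27b^2 = -4·(21)^3 - 27·(29)^2 = -59751 is or is not a square in Q. Here disc(f) = -59751 is not a perfect square in Q, so the Galois group of f over Q is not contained in A_3 and must be all of S_3. The splitting field has degree |S_3| = 6 over Q, so [K : Q] = 6.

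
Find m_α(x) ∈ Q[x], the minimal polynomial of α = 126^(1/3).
m_α(x) = x^3 - 126

α satisfies α^3 = 126, so x^3 - 126 annihilates α. By the rational root test, a rational root p/q (in lowest terms) of x^3 - 126 would satisfy p^3 = 126 q^3, forcing q = 1 and p^3 = 126; but 126 is not a perfect cube, contradiction. A monic cubic over Q with no rational root is irreducible (any nontrivial factorization would include a linear factor). Hence x^3 - 126 is the minimal polynomial of α, and in particular [Q(α):Q] = 3.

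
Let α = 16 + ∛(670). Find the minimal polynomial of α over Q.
m_α(x) = x^3 - 48x^2 + 768x - 4766

Set β = α - 16 = ∛(670), so β^3 = 670. Then (α - 16)^3 - 670 = 0, i.e. α is a root of g(x) = (x - 16)^3 - 670 = x^3 - 48x^2 + 768x - 4766. Since g(x) = h(x - 16) where h(x) = x^3 - 670, and h is irreducible over Q (because 670 is not a perfect cube, so h has no rational root, and a monic cubic with no rational root is irreducible), g is also irreducible (irreducibility is preserved under the substitution x → x - 16). Hence m_α(x) = x^3 - 48x^2 + 768x - 4766.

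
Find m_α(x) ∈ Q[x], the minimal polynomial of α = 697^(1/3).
m_α(x) = x^3 - 697

α satisfies α^3 = 697, so x^3 - 697 annihilates α. By the rational root test, a rational root p/q (in lowest terms) of x^3 - 697 would satisfy p^3 = 697 q^3, forcing q = 1 and p^3 = 697; but 697 is not a perfect cube, contradiction. A monic cubic over Q with no rational root is irreducible (any nontrivial factorization would include a linear factor). Hence x^3 - 697 is the minimal polynomial of α, and in particular [Q(α):Q] = 3.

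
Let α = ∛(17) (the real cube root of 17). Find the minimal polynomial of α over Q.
m_α(x) = x^3 - 17

α satisfies α^3 = 17, so x^3 - 17 annihilates α. By the rational root test, a rational root p/q (in lowest terms) of x^3 - 17 would satisfy p^3 = 17 q^3, forcing q = 1 and p^3 = 17; but 17 is not a perfect cube, contradiction. A monic cubic over Q with no rational root is irreducible (any nontrivial factorization would include a linear factor). Hence x^3 - 17 is the minimal polynomial of α, and in particular [Q(α):Q] = 3.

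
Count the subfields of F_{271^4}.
F_{271^4} has 3 subfields

The subfields of F_{p^n} are exactly the fields F_{p^d} for d | n (each is the fixed field of the unique index-d subgroup of Gal(F_{p^n}/F_p) ≅ Z/nZ). The divisors of n = 4 are {1, 2, 4}, giving 3 subfields: F_{271^1}, F_{271^2}, F_{271^4}.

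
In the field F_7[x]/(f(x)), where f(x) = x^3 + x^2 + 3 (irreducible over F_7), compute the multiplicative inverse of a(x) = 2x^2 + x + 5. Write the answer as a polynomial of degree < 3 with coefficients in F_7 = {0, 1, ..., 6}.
a(x)^(-1) ≡ 4x^2 + 4x + 4 (mod f(x))

Since f is irreducible over F_7, F_7[x]/(f) is a field and a(x) ≠ 0 has an inverse. Apply the extended Euclidean algorithm to f(x) and a(x) in F_7[x]: f(x) = (4x + 2)·a(x) + (6x);  a(x) = (5x + 6)·(6x) + (5). The last nonzero remainder is the constant 5 = gcd(f, a) in F_7. Back-substituting through the division chain expresses 5 = s(x)·a(x) + t(x)·f(x) with s(x) ≡ 6x^2 + 6x + 6 (mod f), so (6x^2 + 6x + 6)·a(x) ≡ 5 (mod f). Multiplying by 5^(-1) ≡ 3 in F_7 gives a(x)^(-1) ≡ 3·(6x^2 + 6x + 6) ≡ 4x^2 + 4x + 4 (mod f). Check: (2x^2 + x + 5)·(4x^2 + 4x + 4) = x^4 + 5x^3 + 4x^2 + 3x + 6 ≡ 1 (mod x^3 + x^2 + 3).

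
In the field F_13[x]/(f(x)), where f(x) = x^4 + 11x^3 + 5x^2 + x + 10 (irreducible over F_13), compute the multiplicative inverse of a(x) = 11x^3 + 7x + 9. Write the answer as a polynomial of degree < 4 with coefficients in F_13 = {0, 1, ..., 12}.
a(x)^(-1) ≡ 6x^3 + x^2 + x (mod f(x))

Since f is irreducible over F_13, F_13[x]/(f) is a field and a(x) ≠ 0 has an inverse. Apply the extended Euclidean algorithm to f(x) and a(x) in F_13[x]: f(x) = (6x + 1)·a(x) + (2x^2 + 5x + 1);  a(x) = (12x + 9)·(2x^2 + 5x + 1) + (2x);  (2x^2 + 5x + 1) = (x + 9)·(2x) + (1). The last nonzero remainder is the constant 1 = gcd(f, a) in F_13. Back-substituting through the division chain expresses 1 = s(x)·a(x) + t(x)·f(x) with s(x) ≡ 6x^3 + x^2 + x (mod f), so a(x)^(-1) ≡ s(x) = 6x^3 + x^2 + x (mod f). Check: (11x^3 + 7x + 9)·(6x^3 + x^2 + x) = x^6 + 11x^5 + x^4 + 9x^3 + 3x^2 + 9x ≡ 1 (mod x^4 + 11x^3 + 5x^2 + x + 10).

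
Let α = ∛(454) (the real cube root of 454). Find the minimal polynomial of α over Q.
m_α(x) = x^3 - 454

α satisfies α^3 = 454, so x^3 - 454 annihilates α. By the rational root test, a rational root p/q (in lowest terms) of x^3 - 454 would satisfy p^3 = 454 q^3, forcing q = 1 and p^3 = 454; but 454 is not a perfect cube, contradiction. A monic cubic over Q with no rational root is irreducible (any nontrivial factorization would include a linear factor). Hence x^3 - 454 is the minimal polynomial of α, and in particular [Q(α):Q] = 3.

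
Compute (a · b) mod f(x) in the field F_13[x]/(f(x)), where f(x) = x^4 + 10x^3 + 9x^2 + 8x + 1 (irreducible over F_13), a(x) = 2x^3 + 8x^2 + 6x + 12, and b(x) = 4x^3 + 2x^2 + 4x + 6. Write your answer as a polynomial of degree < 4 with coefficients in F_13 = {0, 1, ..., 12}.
a · b ≡ 7x^3 + 11x^2 + 11x + 7 (mod f(x))

Multiply in F_13[x]: a(x)·b(x) = (2x^3 + 8x^2 + 6x + 12)·(4x^3 + 2x^2 + 4x + 6) = 8x^6 + 10x^5 + 9x^4 + 5x^2 + 6x + 7. This has degree ≥ 4, so divide by f(x) over F_13: 8x^6 + 10x^5 + 9x^4 + 5x^2 + 6x + 7 = (8x^2 + 8x)·(x^4 + 10x^3 + 9x^2 + 8x + 1) + (7x^3 + 11x^2 + 11x + 7). Hence a·b ≡ 7x^3 + 11x^2 + 11x + 7 (mod f). (F_13[x]/(f) is a field with 13^4 = 28561 elements since f is irreducible of degree 4.)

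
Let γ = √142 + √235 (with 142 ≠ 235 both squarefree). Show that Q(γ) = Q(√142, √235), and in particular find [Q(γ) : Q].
[Q(γ) : Q] = 4 (equivalently, Q(γ) = Q(√142, √235))

Obviously Q(γ) ⊆ Q(√142, √235), and [Q(√142, √235):Q] = 4 (since 142, 235 are distinct squarefree integers > 1 with 33370 not a perfect square). To show equality we compute the minimal polynomial of γ. From γ = √142 + √235: γ^2 = 142 + 2√(33370) + 235 = 377 + 2√(33370), so γ^2 - 377 = 2√(33370); squaring, (γ^2 - 377)^2 = 4·33370, i.e. γ^4 - 754γ^2 + 142129 - 133480 = 0, i.e. γ^4 - 754γ^2 + 8649 = 0. So γ is a root of x^4 - 754x^2 + 8649. This polynomial is irreducible over Q: it has no rational root (each ±√142 ± √235 is irrational), and any factorization into two quadratics over Q would force √(33370) ∈ Q (pairing opposite roots) or √142, √235 ∈ Q (other pairings), all impossible. Hence [Q(γ):Q] = 4 = [Q(√142, √235):Q], so Q(γ) = Q(√142, √235).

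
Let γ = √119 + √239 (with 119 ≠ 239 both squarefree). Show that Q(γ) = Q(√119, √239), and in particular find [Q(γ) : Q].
[Q(γ) : Q] = 4 (equivalently, Q(γ) = Q(√119, √239))

Obviously Q(γ) ⊆ Q(√119, √239), and [Q(√119, √239):Q] = 4 (since 119, 239 are distinct squarefree integers > 1 with 28441 not a perfect square). To show equality we compute the minimal polynomial of γ. From γ = √119 + √239: γ^2 = 119 + 2√(28441) + 239 = 358 + 2√(28441), so γ^2 - 358 = 2√(28441); squaring, (γ^2 - 358)^2 = 4·28441, i.e. γ^4 - 716γ^2 + 128164 - 113764 = 0, i.e. γ^4 - 716γ^2 + 14400 = 0. So γ is a root of x^4 - 716x^2 + 14400. This polynomial is irreducible over Q: it has no rational root (each ±√119 ± √239 is irrational), and any factorization into two quadratics over Q would force √(28441) ∈ Q (pairing opposite roots) or √119, √239 ∈ Q (other pairings), all impossible. Hence [Q(γ):Q] = 4 = [Q(√119, √239):Q], so Q(γ) = Q(√119, √239).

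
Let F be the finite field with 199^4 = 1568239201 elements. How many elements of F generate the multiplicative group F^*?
There are φ(1568239200) = 380160000 primitive elements

F_q^* is cyclic of order q - 1 = 1568239200. A cyclic group of order m has exactly φ(m) generators. Here m = 1568239200 = 2^5 · 3^2 · 5^2 · 11 · 19801, so the number of primitive elements is φ(1568239200) = 380160000.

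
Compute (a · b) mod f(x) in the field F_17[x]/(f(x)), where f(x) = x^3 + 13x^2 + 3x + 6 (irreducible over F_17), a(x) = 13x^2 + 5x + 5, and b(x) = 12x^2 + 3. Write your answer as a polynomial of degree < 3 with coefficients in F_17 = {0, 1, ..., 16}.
a · b ≡ 4x^2 + 2x + 8 (mod f(x))

Multiply in F_17[x]: a(x)·b(x) = (13x^2 + 5x + 5)·(12x^2 + 3) = 3x^4 + 9x^3 + 14x^2 + 15x + 15. This has degree ≥ 3, so divide by f(x) over F_17: 3x^4 + 9x^3 + 14x^2 + 15x + 15 = (3x + 4)·(x^3 + 13x^2 + 3x + 6) + (4x^2 + 2x + 8). Hence a·b ≡ 4x^2 + 2x + 8 (mod f). (F_17[x]/(f) is a field with 17^3 = 4913 elements since f is irreducible of degree 3.)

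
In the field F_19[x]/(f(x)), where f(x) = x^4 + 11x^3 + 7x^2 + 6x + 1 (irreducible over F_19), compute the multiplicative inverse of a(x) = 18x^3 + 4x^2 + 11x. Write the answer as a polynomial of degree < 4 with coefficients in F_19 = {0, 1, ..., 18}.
a(x)^(-1) ≡ 3x^3 + 17x^2 + 5x + 2 (mod f(x))

Since f is irreducible over F_19, F_19[x]/(f) is a field and a(x) ≠ 0 has an inverse. Apply the extended Euclidean algorithm to f(x) and a(x) in F_19[x]: f(x) = (18x + 4)·a(x) + (2x^2 + 1);  a(x) = (9x + 2)·(2x^2 + 1) + (2x + 17);  (2x^2 + 1) = (x + 1)·(2x + 17) + (3). The last nonzero remainder is the constant 3 = gcd(f, a) in F_19. Back-substituting through the division chain expresses 3 = s(x)·a(x) + t(x)·f(x) with s(x) ≡ 9x^3 + 13x^2 + 15x + 6 (mod f), so (9x^3 + 13x^2 + 15x + 6)·a(x) ≡ 3 (mod f). Multiplying by 3^(-1) ≡ 13 in F_19 gives a(x)^(-1) ≡ 13·(9x^3 + 13x^2 + 15x + 6) ≡ 3x^3 + 17x^2 + 5x + 2 (mod f). Check: (18x^3 + 4x^2 + 11x)·(3x^3 + 17x^2 + 5x + 2) = 16x^6 + 14x^5 + x^4 + 15x^3 + 6x^2 + 3x ≡ 1 (mod x^4 + 11x^3 + 7x^2 + 6x + 1).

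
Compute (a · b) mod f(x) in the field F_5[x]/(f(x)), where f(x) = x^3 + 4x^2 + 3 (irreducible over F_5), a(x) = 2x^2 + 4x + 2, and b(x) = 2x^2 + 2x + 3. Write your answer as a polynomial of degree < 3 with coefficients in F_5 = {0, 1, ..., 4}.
a · b ≡ 4x^2 + 4x + 3 (mod f(x))

Multiply in F_5[x]: a(x)·b(x) = (2x^2 + 4x + 2)·(2x^2 + 2x + 3) = 4x^4 + 2x^3 + 3x^2 + x + 1. This has degree ≥ 3, so divide by f(x) over F_5: 4x^4 + 2x^3 + 3x^2 + x + 1 = (4x + 1)·(x^3 + 4x^2 + 3) + (4x^2 + 4x + 3). Hence a·b ≡ 4x^2 + 4x + 3 (mod f). (F_5[x]/(f) is a field with 5^3 = 125 elements since f is irreducible of degree 3.)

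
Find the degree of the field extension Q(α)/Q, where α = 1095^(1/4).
[Q(α):Q] = 4

α is a root of x^4 - 1095. By Eisenstein's criterion at the prime p = 3 (which divides the constant term 1095 but p^2 = 9 does not, since 1095 is squarefree), x^4 - 1095 is irreducible over Q. Hence [Q(α):Q] = 4.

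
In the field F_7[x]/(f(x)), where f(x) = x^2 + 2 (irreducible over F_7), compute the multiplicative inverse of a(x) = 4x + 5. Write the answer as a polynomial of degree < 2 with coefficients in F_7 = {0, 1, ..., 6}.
a(x)^(-1) ≡ 3x + 5 (mod f(x))

Since f is irreducible over F_7, F_7[x]/(f) is a field and a(x) ≠ 0 has an inverse. Apply the extended Euclidean algorithm to f(x) and a(x) in F_7[x]: f(x) = (2x + 1)·a(x) + (4). The last nonzero remainder is the constant 4 = gcd(f, a) in F_7. Back-substituting through the division chain expresses 4 = s(x)·a(x) + t(x)·f(x) with s(x) ≡ 5x + 6 (mod f), so (5x + 6)·a(x) ≡ 4 (mod f). Multiplying by 4^(-1) ≡ 2 in F_7 gives a(x)^(-1) ≡ 2·(5x + 6) ≡ 3x + 5 (mod f). Check: (4x + 5)·(3x + 5) = 5x^2 + 4 ≡ 1 (mod x^2 + 2).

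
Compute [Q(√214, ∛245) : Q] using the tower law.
[Q(√214, ∛245) : Q] = 6

Let L = Q(√214, ∛245). Since Q(√214) ⊂ L and [Q(√214):Q] = 2, the tower law gives 2 | [L:Q]. Likewise Q(∛245) ⊂ L with [Q(∛245):Q] = 3 (because 245 is not a perfect cube), so 3 | [L:Q]. As gcd(2,3) = 1, [L:Q] is divisible by 6. Conversely L is generated over Q by √214 and ∛245, so [L:Q] ≤ 2·3 = 6. Therefore [Q(√214, ∛245) : Q] = 6.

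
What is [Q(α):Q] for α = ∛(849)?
[Q(α):Q] = 3

The minimal polynomial of α is x^3 - 849, irreducible over Q since 849 is not a perfect cube (so x^3 - 849 has no rational root). Hence [Q(α):Q] = deg(m_α) = 3.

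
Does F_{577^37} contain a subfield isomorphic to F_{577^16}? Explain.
No: F_{577^16} is not a subfield of F_{577^37}

F_{p^m} embeds in F_{p^n} iff m | n. Here 16 ∤ 37 (since 37 = 2·16 + 5 with remainder 5 ≠ 0), so F_{577^16} is not a subfield of F_{577^37}. Equivalently: if it were, the tower law would give 16 = [F_{577^16}:F_577] dividing [F_{577^37}:F_577] = 37, contradiction.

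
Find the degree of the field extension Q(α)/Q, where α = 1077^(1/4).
[Q(α):Q] = 4

α is a root of x^4 - 1077. By Eisenstein's criterion at the prime p = 3 (which divides the constant term 1077 but p^2 = 9 does not, since 1077 is squarefree), x^4 - 1077 is irreducible over Q. Hence [Q(α):Q] = 4.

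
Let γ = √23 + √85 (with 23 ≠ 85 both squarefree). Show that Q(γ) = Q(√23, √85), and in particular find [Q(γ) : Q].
[Q(γ) : Q] = 4 (equivalently, Q(γ) = Q(√23, √85))

Obviously Q(γ) ⊆ Q(√23, √85), and [Q(√23, √85):Q] = 4 (since 23, 85 are distinct squarefree integers > 1 with 1955 not a perfect square). To show equality we compute the minimal polynomial of γ. From γ = √23 + √85: γ^2 = 23 + 2√(1955) + 85 = 108 + 2√(1955), so γ^2 - 108 = 2√(1955); squaring, (γ^2 - 108)^2 = 4·1955, i.e. γ^4 - 216γ^2 + 11664 - 7820 = 0, i.e. γ^4 - 216γ^2 + 3844 = 0. So γ is a root of x^4 - 216x^2 + 3844. This polynomial is irreducible over Q: it has no rational root (each ±√23 ± √85 is irrational), and any factorization into two quadratics over Q would force √(1955) ∈ Q (pairing opposite roots) or √23, √85 ∈ Q (other pairings), all impossible. Hence [Q(γ):Q] = 4 = [Q(√23, √85):Q], so Q(γ) = Q(√23, √85).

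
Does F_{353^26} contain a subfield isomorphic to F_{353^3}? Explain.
No: F_{353^3} is not a subfield of F_{353^26}

F_{p^m} embeds in F_{p^n} iff m | n. Here 3 ∤ 26 (since 26 = 8·3 + 2 with remainder 2 ≠ 0), so F_{353^3} is not a subfield of F_{353^26}. Equivalently: if it were, the tower law would give 3 = [F_{353^3}:F_353] dividing [F_{353^26}:F_353] = 26, contradiction.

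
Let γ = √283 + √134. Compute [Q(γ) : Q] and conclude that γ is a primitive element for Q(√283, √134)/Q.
[Q(γ) : Q] = 4 (equivalently, Q(γ) = Q(√283, √134))

Obviously Q(γ) ⊆ Q(√283, √134), and [Q(√283, √134):Q] = 4 (since 283, 134 are distinct squarefree integers > 1 with 37922 not a perfect square). To show equality we compute the minimal polynomial of γ. From γ = √283 + √134: γ^2 = 283 + 2√(37922) + 134 = 417 + 2√(37922), so γ^2 - 417 = 2√(37922); squaring, (γ^2 - 417)^2 = 4·37922, i.e. γ^4 - 834γ^2 + 173889 - 151688 = 0, i.e. γ^4 - 834γ^2 + 22201 = 0. So γ is a root of x^4 - 834x^2 + 22201. This polynomial is irreducible over Q: it has no rational root (each ±√283 ± √134 is irrational), and any factorization into two quadratics over Q would force √(37922) ∈ Q (pairing opposite roots) or √283, √134 ∈ Q (other pairings), all impossible. Hence [Q(γ):Q] = 4 = [Q(√283, √134):Q], so Q(γ) = Q(√283, √134).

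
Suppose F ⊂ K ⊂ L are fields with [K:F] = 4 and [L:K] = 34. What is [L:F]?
[L:F] = 136

The tower law says that for any tower of field extensions F ⊂ K ⊂ L with finite degrees, [L:F] = [L:K] · [K:F]. Here this gives [L:F] = 34 · 4 = 136.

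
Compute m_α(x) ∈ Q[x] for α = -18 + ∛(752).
m_α(x) = x^3 + 54x^2 + 972x + 5080

Set β = α + 18 = ∛(752), so β^3 = 752. Then (α + 18)^3 - 752 = 0, i.e. α is a root of g(x) = (x + 18)^3 - 752 = x^3 + 54x^2 + 972x + 5080. Since g(x) = h(x + 18) where h(x) = x^3 - 752, and h is irreducible over Q (because 752 is not a perfect cube, so h has no rational root, and a monic cubic with no rational root is irreducible), g is also irreducible (irreducibility is preserved under the substitution x → x + 18). Hence m_α(x) = x^3 + 54x^2 + 972x + 5080.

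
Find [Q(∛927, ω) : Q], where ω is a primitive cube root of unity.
[Q(∛927, ω) : Q] = 6

[Q(∛927):Q] = 3 (min poly x^3 - 927, irreducible since 927 is not a perfect cube). [Q(ω):Q] = 2 (min poly x^2 + x + 1). Since Q(∛927) ⊂ R and ω ∉ R, we have ω ∉ Q(∛927), so x^2 + x + 1 remains irreducible over Q(∛927) and [Q(∛927, ω) : Q(∛927)] = 2. By the tower law, [Q(∛927, ω) : Q] = 3 · 2 = 6. (In fact Q(∛927, ω) is the splitting field of x^3 - 927 over Q.)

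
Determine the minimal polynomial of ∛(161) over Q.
m_α(x) = x^3 - 161

α satisfies α^3 = 161, so x^3 - 161 annihilates α. By the rational root test, a rational root p/q (in lowest terms) of x^3 - 161 would satisfy p^3 = 161 q^3, forcing q = 1 and p^3 = 161; but 161 is not a perfect cube, contradiction. A monic cubic over Q with no rational root is irreducible (any nontrivial factorization would include a linear factor). Hence x^3 - 161 is the minimal polynomial of α, and in particular [Q(α):Q] = 3.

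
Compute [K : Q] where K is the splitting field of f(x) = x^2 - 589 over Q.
[K : Q] = 2

f(x) = x^2 - 589 factors as (x - √589)(x + √589). The splitting field is K = Q(√589). Since 589 is squarefree and > 1, it is not a perfect square, so x^2 - 589 is irreducible over Q and [Q(√589) : Q] = 2. Hence [K : Q] = 2.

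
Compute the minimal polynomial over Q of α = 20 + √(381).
m_α(x) = x^2 - 40x + 19

From α - 20 = √(381), squaring gives (α - 20)^2 = 381, i.e. α^2 - 40α + 400 = 381, so α^2 - 40α + 19 = 0. The discriminant of x^2 - 40x + 19 is (-40)^2 - 4·(19) = 1600 - 76 = 1524, and 4·(381) is not a perfect square in Q since 381 is squarefree and ≠ 1. Hence x^2 - 40x + 19 is irreducible over Q and is the minimal polynomial of α.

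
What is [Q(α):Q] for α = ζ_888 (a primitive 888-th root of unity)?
[Q(α):Q] = 288

The minimal polynomial of ζ_888 over Q is the 888-th cyclotomic polynomial Φ_888(x), which is irreducible over Q and has degree φ(888) = 288. Hence [Q(α):Q] = φ(888) = 288.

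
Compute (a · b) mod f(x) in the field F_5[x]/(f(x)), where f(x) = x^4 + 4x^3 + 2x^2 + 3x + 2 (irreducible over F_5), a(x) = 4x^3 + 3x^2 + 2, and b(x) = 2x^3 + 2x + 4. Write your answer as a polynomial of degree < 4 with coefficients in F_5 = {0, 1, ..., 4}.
a · b ≡ 2x^2 + 3x + 1 (mod f(x))

Multiply in F_5[x]: a(x)·b(x) = (4x^3 + 3x^2 + 2)·(2x^3 + 2x + 4) = 3x^6 + x^5 + 3x^4 + x^3 + 2x^2 + 4x + 3. This has degree ≥ 4, so divide by f(x) over F_5: 3x^6 + x^5 + 3x^4 + x^3 + 2x^2 + 4x + 3 = (3x^2 + 4x + 1)·(x^4 + 4x^3 + 2x^2 + 3x + 2) + (2x^2 + 3x + 1). Hence a·b ≡ 2x^2 + 3x + 1 (mod f). (F_5[x]/(f) is a field with 5^4 = 625 elements since f is irreducible of degree 4.)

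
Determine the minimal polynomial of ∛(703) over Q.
m_α(x) = x^3 - 703

α satisfies α^3 = 703, so x^3 - 703 annihilates α. By the rational root test, a rational root p/q (in lowest terms) of x^3 - 703 would satisfy p^3 = 703 q^3, forcing q = 1 and p^3 = 703; but 703 is not a perfect cube, contradiction. A monic cubic over Q with no rational root is irreducible (any nontrivial factorization would include a linear factor). Hence x^3 - 703 is the minimal polynomial of α, and in particular [Q(α):Q] = 3.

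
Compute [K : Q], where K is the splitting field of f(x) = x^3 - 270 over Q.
[K : Q] = 6

The roots of x^3 - 270 are ∛270, ω∛270, ω^2∛270 where ω = e^(2πi/3) is a primitive cube root of unity, so K = Q(∛270, ω). Now [Q(∛270):Q] = 3 (since 270 is not a perfect cube, x^3 - 270 is irreducible) and [Q(ω):Q] = 2. Both 2 and 3 divide [K:Q], and [K:Q] ≤ 3·2 = 6, so [K:Q] = 6. (Equivalently: Q(∛270) ⊂ R but ω ∉ R, so [K : Q(∛270)] = 2.)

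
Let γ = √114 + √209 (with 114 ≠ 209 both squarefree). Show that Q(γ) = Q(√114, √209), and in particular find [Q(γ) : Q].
[Q(γ) : Q] = 4 (equivalently, Q(γ) = Q(√114, √209))

Obviously Q(γ) ⊆ Q(√114, √209), and [Q(√114, √209):Q] = 4 (since 114, 209 are distinct squarefree integers > 1 with 23826 not a perfect square). To show equality we compute the minimal polynomial of γ. From γ = √114 + √209: γ^2 = 114 + 2√(23826) + 209 = 323 + 2√(23826), so γ^2 - 323 = 2√(23826); squaring, (γ^2 - 323)^2 = 4·23826, i.e. γ^4 - 646γ^2 + 104329 - 95304 = 0, i.e. γ^4 - 646γ^2 + 9025 = 0. So γ is a root of x^4 - 646x^2 + 9025. This polynomial is irreducible over Q: it has no rational root (each ±√114 ± √209 is irrational), and any factorization into two quadratics over Q would force √(23826) ∈ Q (pairing opposite roots) or √114, √209 ∈ Q (other pairings), all impossible. Hence [Q(γ):Q] = 4 = [Q(√114, √209):Q], so Q(γ) = Q(√114, √209).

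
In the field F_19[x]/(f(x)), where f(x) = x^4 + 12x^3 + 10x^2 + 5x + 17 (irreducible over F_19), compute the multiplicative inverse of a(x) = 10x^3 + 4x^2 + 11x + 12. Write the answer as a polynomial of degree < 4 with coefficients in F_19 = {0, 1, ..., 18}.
a(x)^(-1) ≡ 3x^2 + 11x + 16 (mod f(x))

Since f is irreducible over F_19, F_19[x]/(f) is a field and a(x) ≠ 0 has an inverse. Apply the extended Euclidean algorithm to f(x) and a(x) in F_19[x]: f(x) = (2x + 8)·a(x) + (13x^2 + 7x + 16);  a(x) = (11x + 9)·(13x^2 + 7x + 16) + (1). The last nonzero remainder is the constant 1 = gcd(f, a) in F_19. Back-substituting through the division chain expresses 1 = s(x)·a(x) + t(x)·f(x) with s(x) ≡ 3x^2 + 11x + 16 (mod f), so a(x)^(-1) ≡ s(x) = 3x^2 + 11x + 16 (mod f). Check: (10x^3 + 4x^2 + 11x + 12)·(3x^2 + 11x + 16) = 11x^5 + 8x^4 + 9x^3 + 12x^2 + 4x + 2 ≡ 1 (mod x^4 + 12x^3 + 10x^2 + 5x + 17).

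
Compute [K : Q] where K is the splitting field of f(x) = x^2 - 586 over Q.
[K : Q] = 2

f(x) = x^2 - 586 factors as (x - √586)(x + √586). The splitting field is K = Q(√586). Since 586 is squarefree and > 1, it is not a perfect square, so x^2 - 586 is irreducible over Q and [Q(√586) : Q] = 2. Hence [K : Q] = 2.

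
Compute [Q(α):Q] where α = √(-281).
[Q(α):Q] = 2

[Q(α):Q] equals the degree of the minimal polynomial of α. Here α^2 = -281 and x^2 + 281 is irreducible (d = -281 is squarefree, ≠ 1, hence not a square), so deg(m_α) = 2. Thus [Q(α):Q] = 2.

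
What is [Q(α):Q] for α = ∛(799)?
[Q(α):Q] = 3

The minimal polynomial of α is x^3 - 799, irreducible over Q since 799 is not a perfect cube (so x^3 - 799 has no rational root). Hence [Q(α):Q] = deg(m_α) = 3.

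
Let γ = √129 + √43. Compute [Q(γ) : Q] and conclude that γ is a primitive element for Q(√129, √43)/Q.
[Q(γ) : Q] = 4 (equivalently, Q(γ) = Q(√129, √43))

Obviously Q(γ) ⊆ Q(√129, √43), and [Q(√129, √43):Q] = 4 (since 129, 43 are distinct squarefree integers > 1 with 5547 not a perfect square). To show equality we compute the minimal polynomial of γ. From γ = √129 + √43: γ^2 = 129 + 2√(5547) + 43 = 172 + 2√(5547), so γ^2 - 172 = 2√(5547); squaring, (γ^2 - 172)^2 = 4·5547, i.e. γ^4 - 344γ^2 + 29584 - 22188 = 0, i.e. γ^4 - 344γ^2 + 7396 = 0. So γ is a root of x^4 - 344x^2 + 7396. This polynomial is irreducible over Q: it has no rational root (each ±√129 ± √43 is irrational), and any factorization into two quadratics over Q would force √(5547) ∈ Q (pairing opposite roots) or √129, √43 ∈ Q (other pairings), all impossible. Hence [Q(γ):Q] = 4 = [Q(√129, √43):Q], so Q(γ) = Q(√129, √43).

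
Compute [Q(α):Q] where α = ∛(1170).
[Q(α):Q] = 3

The minimal polynomial of α is x^3 - 1170, irreducible over Q since 1170 is not a perfect cube (so x^3 - 1170 has no rational root). Hence [Q(α):Q] = deg(m_α) = 3.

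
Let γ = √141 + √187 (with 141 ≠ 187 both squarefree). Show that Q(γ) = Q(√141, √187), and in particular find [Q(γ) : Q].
[Q(γ) : Q] = 4 (equivalently, Q(γ) = Q(√141, √187))

Obviously Q(γ) ⊆ Q(√141, √187), and [Q(√141, √187):Q] = 4 (since 141, 187 are distinct squarefree integers > 1 with 26367 not a perfect square). To show equality we compute the minimal polynomial of γ. From γ = √141 + √187: γ^2 = 141 + 2√(26367) + 187 = 328 + 2√(26367), so γ^2 - 328 = 2√(26367); squaring, (γ^2 - 328)^2 = 4·26367, i.e. γ^4 - 656γ^2 + 107584 - 105468 = 0, i.e. γ^4 - 656γ^2 + 2116 = 0. So γ is a root of x^4 - 656x^2 + 2116. This polynomial is irreducible over Q: it has no rational root (each ±√141 ± √187 is irrational), and any factorization into two quadratics over Q would force √(26367) ∈ Q (pairing opposite roots) or √141, √187 ∈ Q (other pairings), all impossible. Hence [Q(γ):Q] = 4 = [Q(√141, √187):Q], so Q(γ) = Q(√141, √187).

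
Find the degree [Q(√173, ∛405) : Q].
[Q(√173, ∛405) : Q] = 6

Let L = Q(√173, ∛405). Since Q(√173) ⊂ L and [Q(√173):Q] = 2, the tower law gives 2 | [L:Q]. Likewise Q(∛405) ⊂ L with [Q(∛405):Q] = 3 (because 405 is not a perfect cube), so 3 | [L:Q]. As gcd(2,3) = 1, [L:Q] is divisible by 6. Conversely L is generated over Q by √173 and ∛405, so [L:Q] ≤ 2·3 = 6. Therefore [Q(√173, ∛405) : Q] = 6.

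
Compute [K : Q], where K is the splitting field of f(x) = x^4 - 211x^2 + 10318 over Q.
[K : Q] = 4

Solving the quadratic in x^2: x^2 = (211 ± √(211^2 - 4·10318))/2 = (211 ± √3249)/2 = (211 ± 57)/2, giving x^2 = 77 or x^2 = 134. So f(x) = (x^2 - 77)(x^2 - 134) and the roots of f are ±√77, ±√134. Hence the splitting field is K = Q(√77, √134). Since 77 and 134 are distinct squarefree integers > 1, their product 10318 is not a perfect square, so √134 ∉ Q(√77). By the tower law [K:Q] = [Q(√77,√134):Q(√77)] · [Q(√77):Q] = 2 · 2 = 4.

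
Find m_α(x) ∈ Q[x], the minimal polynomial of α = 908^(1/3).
m_α(x) = x^3 - 908

α satisfies α^3 = 908, so x^3 - 908 annihilates α. By the rational root test, a rational root p/q (in lowest terms) of x^3 - 908 would satisfy p^3 = 908 q^3, forcing q = 1 and p^3 = 908; but 908 is not a perfect cube, contradiction. A monic cubic over Q with no rational root is irreducible (any nontrivial factorization would include a linear factor). Hence x^3 - 908 is the minimal polynomial of α, and in particular [Q(α):Q] = 3.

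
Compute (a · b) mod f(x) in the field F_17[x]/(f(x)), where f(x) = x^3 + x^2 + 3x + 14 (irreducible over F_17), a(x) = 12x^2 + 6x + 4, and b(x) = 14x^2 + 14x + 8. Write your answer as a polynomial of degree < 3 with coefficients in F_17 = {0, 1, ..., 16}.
a · b ≡ 5x^2 + 16x + 12 (mod f(x))

Multiply in F_17[x]: a(x)·b(x) = (12x^2 + 6x + 4)·(14x^2 + 14x + 8) = 15x^4 + 14x^3 + 15x^2 + 2x + 15. This has degree ≥ 3, so divide by f(x) over F_17: 15x^4 + 14x^3 + 15x^2 + 2x + 15 = (15x + 16)·(x^3 + x^2 + 3x + 14) + (5x^2 + 16x + 12). Hence a·b ≡ 5x^2 + 16x + 12 (mod f). (F_17[x]/(f) is a field with 17^3 = 4913 elements since f is irreducible of degree 3.)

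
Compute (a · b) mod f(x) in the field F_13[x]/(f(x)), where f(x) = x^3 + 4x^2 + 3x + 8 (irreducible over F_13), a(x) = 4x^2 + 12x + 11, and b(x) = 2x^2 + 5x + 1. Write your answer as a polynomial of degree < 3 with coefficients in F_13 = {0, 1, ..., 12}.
a · b ≡ x^2 + 6x + 6 (mod f(x))

Multiply in F_13[x]: a(x)·b(x) = (4x^2 + 12x + 11)·(2x^2 + 5x + 1) = 8x^4 + 5x^3 + 8x^2 + 2x + 11. This has degree ≥ 3, so divide by f(x) over F_13: 8x^4 + 5x^3 + 8x^2 + 2x + 11 = (8x + 12)·(x^3 + 4x^2 + 3x + 8) + (x^2 + 6x + 6). Hence a·b ≡ x^2 + 6x + 6 (mod f). (F_13[x]/(f) is a field with 13^3 = 2197 elements since f is irreducible of degree 3.)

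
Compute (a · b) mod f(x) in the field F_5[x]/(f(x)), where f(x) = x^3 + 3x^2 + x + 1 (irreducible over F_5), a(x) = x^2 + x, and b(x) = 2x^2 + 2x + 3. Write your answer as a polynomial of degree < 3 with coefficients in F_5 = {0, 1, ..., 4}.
a · b ≡ 4x^2 + 3x + 2 (mod f(x))

Multiply in F_5[x]: a(x)·b(x) = (x^2 + x)·(2x^2 + 2x + 3) = 2x^4 + 4x^3 + 3x. This has degree ≥ 3, so divide by f(x) over F_5: 2x^4 + 4x^3 + 3x = (2x + 3)·(x^3 + 3x^2 + x + 1) + (4x^2 + 3x + 2). Hence a·b ≡ 4x^2 + 3x + 2 (mod f). (F_5[x]/(f) is a field with 5^3 = 125 elements since f is irreducible of degree 3.)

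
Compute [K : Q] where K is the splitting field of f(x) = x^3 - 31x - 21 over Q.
[K : Q] = 6

By the rational root test, any rational root of the monic integer polynomial f(x) = x^3 - 31x - 21 must be an integer dividing the constant term -21, i.e. one of ±{1, 3, 7, 21}. Evaluating: f(1) = -51, f(-1) = 9, f(3) = -87, f(-3) = 45, f(7) = 105, f(-7) = -147, f(21) = 8589, f(-21) = -8631; none is 0, so f has no rational root and is therefore irreducible over Q (a cubic with no linear factor over a field is irreducible). For an irreducible cubic, the Galois group is A_3 or S_3 according as the discriminant disc(f) = -4a^3 - 27b^2 = -4·(-31)^3 - 27·(-21)^2 = 107257 is or is not a square in Q. Here disc(f) = 107257 is not a perfect square in Q, so the Galois group of f over Q is not contained in A_3 and must be all of S_3. The splitting field has degree |S_3| = 6 over Q, so [K : Q] = 6.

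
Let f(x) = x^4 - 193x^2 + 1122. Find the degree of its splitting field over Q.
[K : Q] = 4

Solving the quadratic in x^2: x^2 = (193 ± √(193^2 - 4·1122))/2 = (193 ± √32761)/2 = (193 ± 181)/2, giving x^2 = 6 or x^2 = 187. So f(x) = (x^2 - 6)(x^2 - 187) and the roots of f are ±√6, ±√187. Hence the splitting field is K = Q(√6, √187). Since 6 and 187 are distinct squarefree integers > 1, their product 1122 is not a perfect square, so √187 ∉ Q(√6). By the tower law [K:Q] = [Q(√6,√187):Q(√6)] · [Q(√6):Q] = 2 · 2 = 4.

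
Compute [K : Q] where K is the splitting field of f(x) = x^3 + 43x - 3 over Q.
[K : Q] = 6

By the rational root test, any rational root of the monic integer polynomial f(x) = x^3 + 43x - 3 must be an integer dividing the constant term -3, i.e. one of ±{1, 3}. Evaluating: f(1) = 41, f(-1) = -47, f(3) = 153, f(-3) = -159; none is 0, so f has no rational root and is therefore irreducible over Q (a cubic with no linear factor over a field is irreducible). For an irreducible cubic, the Galois group is A_3 or S_3 according as the discriminant disc(f) = -4a^3 - 27b^2 = -4·(43)^3 - 27·(-3)^2 = -318271 is or is not a square in Q. Here disc(f) = -318271 is not a perfect square in Q, so the Galois group of f over Q is not contained in A_3 and must be all of S_3. The splitting field has degree |S_3| = 6 over Q, so [K : Q] = 6.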